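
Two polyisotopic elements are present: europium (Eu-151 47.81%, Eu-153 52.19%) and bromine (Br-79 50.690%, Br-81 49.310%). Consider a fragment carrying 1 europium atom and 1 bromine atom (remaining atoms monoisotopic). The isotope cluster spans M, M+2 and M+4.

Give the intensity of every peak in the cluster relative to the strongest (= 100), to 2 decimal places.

48.44 : 100.00 : 51.44

Europium pattern (n=1): 0.4781 : 0.5219
Bromine pattern (n=1): 0.5069 : 0.4931
Convolve the two distributions (both contribute in 2-u steps):
  M: 0.4781×0.5069 = 0.242349
  M+2: 0.4781×0.4931 + 0.5219×0.5069 = 0.500302
  M+4: 0.5219×0.4931 = 0.257349
Scale to base peak (0.500302) = 100: 48.44 : 100.00 : 51.44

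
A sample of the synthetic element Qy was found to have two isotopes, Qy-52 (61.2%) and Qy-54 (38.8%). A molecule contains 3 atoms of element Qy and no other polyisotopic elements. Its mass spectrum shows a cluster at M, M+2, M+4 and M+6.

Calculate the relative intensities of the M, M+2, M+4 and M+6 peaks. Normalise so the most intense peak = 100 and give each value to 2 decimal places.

The 3 Qy atoms are independent, so intensities follow the terms of (0.612 + 0.388)^3.
P(M) = 0.612^3 = 0.229221
P(M+2) = 3 × 0.612^2 × 0.388^1 = 0.435969
P(M+4) = 3 × 0.612^1 × 0.388^2 = 0.276399
P(M+6) = 0.388^3 = 0.058411
The M+2 peak is largest (0.435969); scaling to 100 gives 52.58 : 100.00 : 63.40 : 13.40.

52.58 : 100.00 : 63.40 : 13.40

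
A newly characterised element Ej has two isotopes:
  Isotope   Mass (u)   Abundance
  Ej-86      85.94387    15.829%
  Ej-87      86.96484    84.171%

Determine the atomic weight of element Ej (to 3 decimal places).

Weight each isotope mass by its fractional abundance: 0.15829 × 85.94387 + 0.84171 × 86.96484
= 13.604055 + 73.199175 = 86.803230 u

86.803 u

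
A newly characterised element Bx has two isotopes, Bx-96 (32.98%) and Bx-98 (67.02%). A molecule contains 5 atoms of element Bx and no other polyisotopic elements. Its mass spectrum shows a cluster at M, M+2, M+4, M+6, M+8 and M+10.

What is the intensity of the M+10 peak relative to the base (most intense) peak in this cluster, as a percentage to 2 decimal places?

40.64%

(0.3298 + 0.6702)^5 gives M 0.0039, M+2 0.0396, M+4 0.1611, M+6 0.3274, M+8 0.3327, M+10 0.1352; the largest is M+8.
P(M+8) = C(5,4) × 0.3298^1 × 0.6702^4 = 5 × 0.3298 × 0.20175193 = 0.332689 (base)
P(M+10) = C(5,5) × 0.3298^0 × 0.6702^5 = 1 × 1.0000 × 0.13521414 = 0.135214
Relative intensity = 0.135214 / 0.332689 × 100 = 40.64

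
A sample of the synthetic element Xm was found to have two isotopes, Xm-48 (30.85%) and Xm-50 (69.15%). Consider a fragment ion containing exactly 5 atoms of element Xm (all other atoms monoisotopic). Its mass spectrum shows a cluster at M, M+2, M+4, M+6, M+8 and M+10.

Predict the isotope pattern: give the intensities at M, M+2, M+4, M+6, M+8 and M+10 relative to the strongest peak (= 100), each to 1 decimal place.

0.8 : 8.9 : 39.8 : 89.2 : 100.0 : 44.8

The 5 Xm atoms are independent, so intensities follow the terms of (0.3085 + 0.6915)^5.
P(M) = 0.3085^5 = 0.002794
P(M+2) = 5 × 0.3085^4 × 0.6915^1 = 0.031317
P(M+4) = 10 × 0.3085^3 × 0.6915^2 = 0.140394
P(M+6) = 10 × 0.3085^2 × 0.6915^3 = 0.314693
P(M+8) = 5 × 0.3085^1 × 0.6915^4 = 0.352691
P(M+10) = 0.6915^5 = 0.158111
The M+8 peak is largest (0.352691); scaling to 100 gives 0.8 : 8.9 : 39.8 : 89.2 : 100.0 : 44.8.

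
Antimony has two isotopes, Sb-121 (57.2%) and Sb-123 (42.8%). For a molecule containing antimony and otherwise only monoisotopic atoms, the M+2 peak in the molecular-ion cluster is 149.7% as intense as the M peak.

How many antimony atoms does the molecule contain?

2

With n Sb atoms, P(M+2)/P(M) = C(n,1)·p^(n−1)q / p^n = n·q/p = n · 0.428/0.572.
n = 1.497 × 0.572/0.428 = 2.00 ≈ 2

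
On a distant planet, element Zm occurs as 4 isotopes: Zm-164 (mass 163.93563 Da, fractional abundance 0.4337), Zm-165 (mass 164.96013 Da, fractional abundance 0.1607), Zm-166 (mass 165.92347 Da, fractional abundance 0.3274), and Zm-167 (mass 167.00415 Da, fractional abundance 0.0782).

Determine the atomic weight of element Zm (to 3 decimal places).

Ar = Σ fᵢ·mᵢ = 0.4337 × 163.93563 + 0.1607 × 164.96013 + 0.3274 × 165.92347 + 0.0782 × 167.00415
= 71.098883 + 26.509093 + 54.323344 + 13.059725 = 164.991045 Da

164.991 Da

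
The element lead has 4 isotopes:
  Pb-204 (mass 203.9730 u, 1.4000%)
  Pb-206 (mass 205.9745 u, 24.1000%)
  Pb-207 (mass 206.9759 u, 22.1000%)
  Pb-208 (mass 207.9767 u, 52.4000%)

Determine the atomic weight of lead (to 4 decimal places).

207.2169 u

Ar = Σ fᵢ·mᵢ = 0.014000 × 203.9730 + 0.241000 × 205.9745 + 0.221000 × 206.9759 + 0.524000 × 207.9767
= 2.85562 + 49.63985 + 45.74167 + 108.97979 = 207.21693 u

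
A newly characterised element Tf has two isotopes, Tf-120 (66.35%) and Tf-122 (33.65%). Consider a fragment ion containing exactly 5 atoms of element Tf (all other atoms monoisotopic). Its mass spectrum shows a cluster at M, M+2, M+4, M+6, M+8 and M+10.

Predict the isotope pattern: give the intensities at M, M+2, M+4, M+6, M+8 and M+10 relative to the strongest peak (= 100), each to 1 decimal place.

38.9 : 98.6 : 100.0 : 50.7 : 12.9 : 1.3

Expanding (0.6635 + 0.3365)^5:
P(M) = 0.6635^5 = 0.128589
P(M+2) = 5 × 0.6635^4 × 0.3365^1 = 0.326076
P(M+4) = 10 × 0.6635^3 × 0.3365^2 = 0.330745
P(M+6) = 10 × 0.6635^2 × 0.3365^3 = 0.167740
P(M+8) = 5 × 0.6635^1 × 0.3365^4 = 0.042535
P(M+10) = 0.3365^5 = 0.004314
The M+4 peak is largest (0.330745); scaling to 100 gives 38.9 : 98.6 : 100.0 : 50.7 : 12.9 : 1.3.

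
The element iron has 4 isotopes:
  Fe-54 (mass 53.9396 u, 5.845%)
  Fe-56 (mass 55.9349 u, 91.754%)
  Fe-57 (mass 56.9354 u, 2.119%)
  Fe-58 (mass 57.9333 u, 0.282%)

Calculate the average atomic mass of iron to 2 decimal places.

55.85 u

Average mass = Σ (abundance × isotope mass) = 0.05845 × 53.9396 + 0.91754 × 55.9349 + 0.02119 × 56.9354 + 0.00282 × 57.9333
= 3.15277 + 51.32251 + 1.20646 + 0.16337 = 55.84511 u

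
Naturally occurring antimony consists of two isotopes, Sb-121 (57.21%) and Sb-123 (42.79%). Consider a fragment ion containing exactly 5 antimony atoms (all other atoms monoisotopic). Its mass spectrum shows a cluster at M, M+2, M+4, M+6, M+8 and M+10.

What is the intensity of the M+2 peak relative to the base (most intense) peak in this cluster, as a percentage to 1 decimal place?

Binomial terms of (0.5721 + 0.4279)^5: M 0.0613, M+2 0.2292, M+4 0.3428, M+6 0.2564, M+8 0.0959, M+10 0.0143 → M+4 is the base peak.
P(M+4) = C(5,2) × 0.5721^3 × 0.4279^2 = 10 × 0.18724742 × 0.18309841 = 0.342847 (base)
P(M+2) = C(5,1) × 0.5721^4 × 0.4279^1 = 5 × 0.10712425 × 0.4279 = 0.229192
Relative intensity = 0.229192 / 0.342847 × 100 = 66.8

66.8%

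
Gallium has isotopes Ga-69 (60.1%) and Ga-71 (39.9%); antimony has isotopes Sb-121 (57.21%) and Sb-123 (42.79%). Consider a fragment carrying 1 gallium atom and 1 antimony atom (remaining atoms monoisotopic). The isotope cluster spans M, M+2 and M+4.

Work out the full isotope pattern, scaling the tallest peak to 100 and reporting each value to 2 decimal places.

Gallium pattern (n=1): 0.6010 : 0.3990
Antimony pattern (n=1): 0.5721 : 0.4279
Convolve the two distributions (both contribute in 2-u steps):
  M: 0.6010×0.5721 = 0.343832
  M+2: 0.6010×0.4279 + 0.3990×0.5721 = 0.485436
  M+4: 0.3990×0.4279 = 0.170732
Scale to base peak (0.485436) = 100: 70.83 : 100.00 : 35.17

70.83 : 100.00 : 35.17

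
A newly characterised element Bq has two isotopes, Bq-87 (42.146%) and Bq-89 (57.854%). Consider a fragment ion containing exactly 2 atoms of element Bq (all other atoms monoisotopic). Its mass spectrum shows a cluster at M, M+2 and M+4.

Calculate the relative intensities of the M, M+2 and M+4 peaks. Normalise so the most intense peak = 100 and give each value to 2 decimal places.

Each Bq atom is independently Bq-87 (p = 0.42146) or Bq-89 (q = 0.57854); the cluster is the binomial expansion (p + q)^2.
P(M) = 0.42146^2 = 0.177629
P(M+2) = 2 × 0.42146^1 × 0.57854^1 = 0.487663
P(M+4) = 0.57854^2 = 0.334709
The M+2 peak is largest (0.487663); scaling to 100 gives 36.42 : 100.00 : 68.64.

36.42 : 100.00 : 68.64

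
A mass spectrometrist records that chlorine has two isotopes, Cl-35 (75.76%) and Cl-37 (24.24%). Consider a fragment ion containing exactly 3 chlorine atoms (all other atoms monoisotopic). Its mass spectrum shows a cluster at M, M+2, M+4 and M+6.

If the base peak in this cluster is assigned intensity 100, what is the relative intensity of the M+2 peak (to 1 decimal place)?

Binomial terms of (0.7576 + 0.2424)^3: M 0.4348, M+2 0.4174, M+4 0.1335, M+6 0.0142 → M is the base peak.
P(M) = C(3,0) × 0.7576^3 × 0.2424^0 = 1 × 0.4348304 × 1.0000 = 0.434830 (base)
P(M+2) = C(3,1) × 0.7576^2 × 0.2424^1 = 3 × 0.57395776 × 0.2424 = 0.417382
Relative intensity = 0.417382 / 0.434830 × 100 = 96.0

96.0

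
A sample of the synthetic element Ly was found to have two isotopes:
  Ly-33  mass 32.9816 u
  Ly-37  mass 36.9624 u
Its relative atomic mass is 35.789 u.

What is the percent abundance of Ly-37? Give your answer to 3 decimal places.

With x = fraction of Ly-33 (so Ly-37 is 1 − x):
32.9816·x + 36.9624·(1 − x) = 35.789
(32.9816 − 36.9624)·x = 35.789 − 36.9624
x = -1.1734 / -3.9808 = 0.29476 → 29.476% Ly-33, 70.524% Ly-37.

70.524%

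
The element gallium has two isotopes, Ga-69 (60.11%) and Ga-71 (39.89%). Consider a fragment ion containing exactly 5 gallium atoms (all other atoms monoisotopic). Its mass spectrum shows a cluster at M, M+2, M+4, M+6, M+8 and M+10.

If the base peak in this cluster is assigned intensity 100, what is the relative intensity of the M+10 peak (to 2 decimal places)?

2.92

(0.6011 + 0.3989)^5 gives M 0.0785, M+2 0.2604, M+4 0.3456, M+6 0.2293, M+8 0.0761, M+10 0.0101; the largest is M+4.
P(M+4) = C(5,2) × 0.6011^3 × 0.3989^2 = 10 × 0.21719018 × 0.15912121 = 0.345596 (base)
P(M+10) = C(5,5) × 0.6011^0 × 0.3989^5 = 1 × 1.0000 × 0.01009997 = 0.010100
Relative intensity = 0.010100 / 0.345596 × 100 = 2.92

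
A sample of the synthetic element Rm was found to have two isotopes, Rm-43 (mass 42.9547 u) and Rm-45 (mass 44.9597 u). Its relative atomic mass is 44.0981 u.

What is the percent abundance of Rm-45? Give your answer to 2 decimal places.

57.03%

With x = fraction of Rm-43 (so Rm-45 is 1 − x):
42.9547·x + 44.9597·(1 − x) = 44.0981
(42.9547 − 44.9597)·x = 44.0981 − 44.9597
x = -0.8616 / -2.0050 = 0.42973 → 42.97% Rm-43, 57.03% Rm-45.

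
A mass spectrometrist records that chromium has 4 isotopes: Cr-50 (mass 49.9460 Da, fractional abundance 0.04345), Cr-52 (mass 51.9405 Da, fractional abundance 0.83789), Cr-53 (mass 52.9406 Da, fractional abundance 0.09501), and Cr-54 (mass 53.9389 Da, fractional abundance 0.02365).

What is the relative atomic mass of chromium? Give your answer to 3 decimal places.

The abundance-weighted mean is 0.04345 × 49.9460 + 0.83789 × 51.9405 + 0.09501 × 52.9406 + 0.02365 × 53.9389
= 2.17015 + 43.52043 + 5.02989 + 1.27565 = 51.99612 Da

51.996 Da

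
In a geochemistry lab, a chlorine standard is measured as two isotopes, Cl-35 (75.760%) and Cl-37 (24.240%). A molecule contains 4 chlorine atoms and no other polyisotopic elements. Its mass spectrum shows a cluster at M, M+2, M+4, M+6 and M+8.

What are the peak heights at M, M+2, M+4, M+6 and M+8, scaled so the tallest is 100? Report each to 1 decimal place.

78.1 : 100.0 : 48.0 : 10.2 : 0.8

The 4 Cl atoms are independent, so intensities follow the terms of (0.75760 + 0.24240)^4.
P(M) = 0.75760^4 = 0.329428
P(M+2) = 4 × 0.75760^3 × 0.24240^1 = 0.421612
P(M+4) = 6 × 0.75760^2 × 0.24240^2 = 0.202347
P(M+6) = 4 × 0.75760^1 × 0.24240^3 = 0.043162
P(M+8) = 0.24240^4 = 0.003452
The M+2 peak is largest (0.421612); scaling to 100 gives 78.1 : 100.0 : 48.0 : 10.2 : 0.8.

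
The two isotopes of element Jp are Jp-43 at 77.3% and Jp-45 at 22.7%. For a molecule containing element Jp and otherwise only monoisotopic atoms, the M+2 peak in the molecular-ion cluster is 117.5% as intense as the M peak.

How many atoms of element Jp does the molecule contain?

With n Jp atoms, P(M+2)/P(M) = C(n,1)·p^(n−1)q / p^n = n·q/p = n · 0.227/0.773.
n = 1.175 × 0.773/0.227 = 4.00 ≈ 4

4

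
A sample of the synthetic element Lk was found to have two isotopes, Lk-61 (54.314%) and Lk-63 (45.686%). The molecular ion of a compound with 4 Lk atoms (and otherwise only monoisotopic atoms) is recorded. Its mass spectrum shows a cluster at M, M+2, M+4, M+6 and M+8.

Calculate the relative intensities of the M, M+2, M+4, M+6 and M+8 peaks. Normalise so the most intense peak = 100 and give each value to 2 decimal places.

The 4 Lk atoms are independent, so intensities follow the terms of (0.54314 + 0.45686)^4.
P(M) = 0.54314^4 = 0.087026
P(M+2) = 4 × 0.54314^3 × 0.45686^1 = 0.292805
P(M+4) = 6 × 0.54314^2 × 0.45686^2 = 0.369438
P(M+6) = 4 × 0.54314^1 × 0.45686^3 = 0.207167
P(M+8) = 0.45686^4 = 0.043564
The M+4 peak is largest (0.369438); scaling to 100 gives 23.56 : 79.26 : 100.00 : 56.08 : 11.79.

23.56 : 79.26 : 100.00 : 56.08 : 11.79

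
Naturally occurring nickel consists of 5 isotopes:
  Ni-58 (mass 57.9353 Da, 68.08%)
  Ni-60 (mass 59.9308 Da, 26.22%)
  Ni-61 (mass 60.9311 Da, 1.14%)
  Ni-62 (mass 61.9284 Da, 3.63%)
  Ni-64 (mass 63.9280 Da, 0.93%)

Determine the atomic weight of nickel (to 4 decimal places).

Weight each isotope mass by its fractional abundance: 0.6808 × 57.9353 + 0.2622 × 59.9308 + 0.0114 × 60.9311 + 0.0363 × 61.9284 + 0.0093 × 63.9280
= 39.44235 + 15.71386 + 0.69461 + 2.24800 + 0.59453 = 58.69335 Da

58.6934 Da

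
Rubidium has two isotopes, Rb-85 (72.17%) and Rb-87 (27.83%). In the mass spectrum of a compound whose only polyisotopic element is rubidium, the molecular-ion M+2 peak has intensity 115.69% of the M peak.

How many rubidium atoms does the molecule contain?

3

The M+2/M ratio from n Rb atoms is n · q/p = n · 0.2783/0.7217.
n = 1.1569 × 0.7217/0.2783 = 3.00 ≈ 3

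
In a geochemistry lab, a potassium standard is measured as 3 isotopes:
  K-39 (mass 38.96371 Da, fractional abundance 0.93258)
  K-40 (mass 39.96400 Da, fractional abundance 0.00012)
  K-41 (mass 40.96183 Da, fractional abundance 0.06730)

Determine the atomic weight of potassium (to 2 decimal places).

Weight each isotope mass by its fractional abundance: 0.93258 × 38.96371 + 0.00012 × 39.96400 + 0.06730 × 40.96183
= 36.336777 + 0.004796 + 2.756731 = 39.098304 Da

39.10 Da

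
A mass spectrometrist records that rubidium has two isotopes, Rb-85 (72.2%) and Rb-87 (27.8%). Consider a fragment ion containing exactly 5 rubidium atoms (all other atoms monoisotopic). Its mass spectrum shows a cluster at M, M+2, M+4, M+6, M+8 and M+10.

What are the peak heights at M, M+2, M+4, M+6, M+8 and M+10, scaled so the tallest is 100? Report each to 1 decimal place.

51.9 : 100.0 : 77.0 : 29.7 : 5.7 : 0.4

Each Rb atom is independently Rb-85 (p = 0.722) or Rb-87 (q = 0.278); the cluster is the binomial expansion (p + q)^5.
P(M) = 0.722^5 = 0.196194
P(M+2) = 5 × 0.722^4 × 0.278^1 = 0.377714
P(M+4) = 10 × 0.722^3 × 0.278^2 = 0.290872
P(M+6) = 10 × 0.722^2 × 0.278^3 = 0.111998
P(M+8) = 5 × 0.722^1 × 0.278^4 = 0.021562
P(M+10) = 0.278^5 = 0.001660
The M+2 peak is largest (0.377714); scaling to 100 gives 51.9 : 100.0 : 77.0 : 29.7 : 5.7 : 0.4.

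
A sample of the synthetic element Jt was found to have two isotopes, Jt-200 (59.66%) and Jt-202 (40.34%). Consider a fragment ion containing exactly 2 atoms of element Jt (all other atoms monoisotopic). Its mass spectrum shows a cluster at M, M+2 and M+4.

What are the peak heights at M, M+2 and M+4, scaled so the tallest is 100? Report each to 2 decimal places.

Each Jt atom is independently Jt-200 (p = 0.5966) or Jt-202 (q = 0.4034); the cluster is the binomial expansion (p + q)^2.
P(M) = 0.5966^2 = 0.355932
P(M+2) = 2 × 0.5966^1 × 0.4034^1 = 0.481337
P(M+4) = 0.4034^2 = 0.162732
The M+2 peak is largest (0.481337); scaling to 100 gives 73.95 : 100.00 : 33.81.

73.95 : 100.00 : 33.81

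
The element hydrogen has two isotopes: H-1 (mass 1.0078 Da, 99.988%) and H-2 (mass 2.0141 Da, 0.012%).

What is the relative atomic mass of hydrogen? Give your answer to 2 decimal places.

1.01 Da

Average mass = Σ (abundance × isotope mass) = 0.99988 × 1.0078 + 0.00012 × 2.0141
= 1.00768 + 0.00024 = 1.00792 Da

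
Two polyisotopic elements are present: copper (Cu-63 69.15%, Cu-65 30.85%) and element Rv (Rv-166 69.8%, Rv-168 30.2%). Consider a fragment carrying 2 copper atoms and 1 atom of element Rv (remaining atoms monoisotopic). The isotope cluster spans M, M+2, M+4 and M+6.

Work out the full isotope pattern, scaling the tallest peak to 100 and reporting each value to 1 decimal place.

Copper pattern (n=2): 0.47817225 : 0.4266555 : 0.09517225
Element Rv pattern (n=1): 0.6980 : 0.3020
Convolve the two distributions (both contribute in 2-u steps):
  M: 0.47817225×0.6980 = 0.333764
  M+2: 0.47817225×0.3020 + 0.4266555×0.6980 = 0.442214
  M+4: 0.4266555×0.3020 + 0.09517225×0.6980 = 0.195280
  M+6: 0.09517225×0.3020 = 0.028742
Scale to base peak (0.442214) = 100: 75.5 : 100.0 : 44.2 : 6.5

75.5 : 100.0 : 44.2 : 6.5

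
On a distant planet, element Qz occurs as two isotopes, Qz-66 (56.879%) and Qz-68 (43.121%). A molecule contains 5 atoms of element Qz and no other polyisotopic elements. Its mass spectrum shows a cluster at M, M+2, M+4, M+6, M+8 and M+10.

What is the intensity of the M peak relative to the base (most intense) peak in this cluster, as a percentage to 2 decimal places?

Binomial terms of (0.56879 + 0.43121)^5: M 0.0595, M+2 0.2257, M+4 0.3422, M+6 0.2594, M+8 0.0983, M+10 0.0149 → M+4 is the base peak.
P(M+4) = C(5,2) × 0.56879^3 × 0.43121^2 = 10 × 0.18401611 × 0.18594206 = 0.342163 (base)
P(M) = C(5,0) × 0.56879^5 × 0.43121^0 = 1 × 0.05953327 × 1.0000 = 0.059533
Relative intensity = 0.059533 / 0.342163 × 100 = 17.40

17.40%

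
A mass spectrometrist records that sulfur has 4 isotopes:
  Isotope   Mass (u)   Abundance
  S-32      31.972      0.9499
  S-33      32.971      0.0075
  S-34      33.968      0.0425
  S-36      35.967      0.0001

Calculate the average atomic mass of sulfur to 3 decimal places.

32.065 u

Average mass = Σ (abundance × isotope mass) = 0.9499 × 31.972 + 0.0075 × 32.971 + 0.0425 × 33.968 + 0.0001 × 35.967
= 30.3702 + 0.2473 + 1.4436 + 0.0036 = 32.0647 u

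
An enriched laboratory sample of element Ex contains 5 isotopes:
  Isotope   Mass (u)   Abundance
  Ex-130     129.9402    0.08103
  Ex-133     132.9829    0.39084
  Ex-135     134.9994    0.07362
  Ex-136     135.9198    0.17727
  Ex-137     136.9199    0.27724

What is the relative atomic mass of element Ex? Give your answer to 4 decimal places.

134.4969 u

Ar = Σ fᵢ·mᵢ = 0.08103 × 129.9402 + 0.39084 × 132.9829 + 0.07362 × 134.9994 + 0.17727 × 135.9198 + 0.27724 × 136.9199
= 10.52905 + 51.97504 + 9.93866 + 24.09450 + 37.95967 = 134.49692 u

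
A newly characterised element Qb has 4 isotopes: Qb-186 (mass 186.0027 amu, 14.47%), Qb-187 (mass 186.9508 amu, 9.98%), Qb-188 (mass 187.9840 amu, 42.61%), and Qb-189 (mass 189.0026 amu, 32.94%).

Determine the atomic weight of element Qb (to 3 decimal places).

Average mass = Σ (abundance × isotope mass) = 0.1447 × 186.0027 + 0.0998 × 186.9508 + 0.4261 × 187.9840 + 0.3294 × 189.0026
= 26.91459 + 18.65769 + 80.09998 + 62.25746 = 187.92972 amu

187.930 amu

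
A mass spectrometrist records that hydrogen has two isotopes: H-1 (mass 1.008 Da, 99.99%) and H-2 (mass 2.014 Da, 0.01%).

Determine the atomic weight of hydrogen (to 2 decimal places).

The abundance-weighted mean is 0.9999 × 1.008 + 0.0001 × 2.014
= 1.0079 + 0.0002 = 1.0081 Da

1.01 Da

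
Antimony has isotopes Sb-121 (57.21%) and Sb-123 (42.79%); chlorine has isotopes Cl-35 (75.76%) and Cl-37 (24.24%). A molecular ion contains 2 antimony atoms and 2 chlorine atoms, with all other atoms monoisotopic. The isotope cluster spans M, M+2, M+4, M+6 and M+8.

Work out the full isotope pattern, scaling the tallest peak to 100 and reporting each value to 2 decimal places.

46.82 : 100.00 : 75.80 : 23.93 : 2.68

Antimony pattern (n=2): 0.32729841 : 0.48960318 : 0.18309841
Chlorine pattern (n=2): 0.57395776 : 0.36728448 : 0.05875776
Convolve the two distributions (both contribute in 2-u steps):
  M: 0.32729841×0.57395776 = 0.187855
  M+2: 0.32729841×0.36728448 + 0.48960318×0.57395776 = 0.401223
  M+4: 0.32729841×0.05875776 + 0.48960318×0.36728448 + 0.18309841×0.57395776 = 0.304146
  M+6: 0.48960318×0.05875776 + 0.18309841×0.36728448 = 0.096017
  M+8: 0.18309841×0.05875776 = 0.010758
Scale to base peak (0.401223) = 100: 46.82 : 100.00 : 75.80 : 23.93 : 2.68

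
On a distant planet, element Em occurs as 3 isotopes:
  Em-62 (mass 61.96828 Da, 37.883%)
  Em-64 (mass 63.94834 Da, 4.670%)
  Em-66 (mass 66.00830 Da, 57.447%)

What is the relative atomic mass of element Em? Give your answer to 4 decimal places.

Ar = Σ fᵢ·mᵢ = 0.37883 × 61.96828 + 0.04670 × 63.94834 + 0.57447 × 66.00830
= 23.475444 + 2.986387 + 37.919788 = 64.381619 Da

64.3816 Da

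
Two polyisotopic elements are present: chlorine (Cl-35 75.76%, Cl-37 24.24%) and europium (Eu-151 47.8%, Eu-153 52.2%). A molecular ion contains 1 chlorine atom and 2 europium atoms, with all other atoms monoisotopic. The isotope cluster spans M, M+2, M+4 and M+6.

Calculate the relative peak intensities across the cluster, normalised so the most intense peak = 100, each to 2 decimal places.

Chlorine pattern (n=1): 0.7576 : 0.2424
Europium pattern (n=2): 0.228484 : 0.499032 : 0.272484
Convolve the two distributions (both contribute in 2-u steps):
  M: 0.7576×0.228484 = 0.173099
  M+2: 0.7576×0.499032 + 0.2424×0.228484 = 0.433451
  M+4: 0.7576×0.272484 + 0.2424×0.499032 = 0.327399
  M+6: 0.2424×0.272484 = 0.066050
Scale to base peak (0.433451) = 100: 39.94 : 100.00 : 75.53 : 15.24

39.94 : 100.00 : 75.53 : 15.24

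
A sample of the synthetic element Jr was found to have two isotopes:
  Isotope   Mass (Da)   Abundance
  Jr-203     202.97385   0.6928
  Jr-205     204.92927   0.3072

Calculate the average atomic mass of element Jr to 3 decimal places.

Weight each isotope mass by its fractional abundance: 0.6928 × 202.97385 + 0.3072 × 204.92927
= 140.620283 + 62.954272 = 203.574555 Da

203.575 Da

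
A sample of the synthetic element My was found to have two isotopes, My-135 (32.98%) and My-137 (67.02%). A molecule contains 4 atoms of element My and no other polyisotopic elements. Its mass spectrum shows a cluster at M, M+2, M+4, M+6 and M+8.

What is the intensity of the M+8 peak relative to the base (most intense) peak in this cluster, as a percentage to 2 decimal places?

50.80%

Term probabilities: M 0.0118, M+2 0.0962, M+4 0.2931, M+6 0.3971, M+8 0.2018. Base peak = M+6.
P(M+6) = C(4,3) × 0.3298^1 × 0.6702^3 = 4 × 0.3298 × 0.30103242 = 0.397122 (base)
P(M+8) = C(4,4) × 0.3298^0 × 0.6702^4 = 1 × 1.0000 × 0.20175193 = 0.201752
Relative intensity = 0.201752 / 0.397122 × 100 = 50.80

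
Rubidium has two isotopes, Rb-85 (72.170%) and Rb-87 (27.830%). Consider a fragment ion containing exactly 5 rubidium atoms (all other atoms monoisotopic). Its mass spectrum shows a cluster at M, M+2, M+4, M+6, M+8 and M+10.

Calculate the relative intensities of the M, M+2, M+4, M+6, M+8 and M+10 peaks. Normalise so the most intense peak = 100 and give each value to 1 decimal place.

51.9 : 100.0 : 77.1 : 29.7 : 5.7 : 0.4

The 5 Rb atoms are independent, so intensities follow the terms of (0.72170 + 0.27830)^5.
P(M) = 0.72170^5 = 0.195787
P(M+2) = 5 × 0.72170^4 × 0.27830^1 = 0.377494
P(M+4) = 10 × 0.72170^3 × 0.27830^2 = 0.291136
P(M+6) = 10 × 0.72170^2 × 0.27830^3 = 0.112267
P(M+8) = 5 × 0.72170^1 × 0.27830^4 = 0.021646
P(M+10) = 0.27830^5 = 0.001669
The M+2 peak is largest (0.377494); scaling to 100 gives 51.9 : 100.0 : 77.1 : 29.7 : 5.7 : 0.4.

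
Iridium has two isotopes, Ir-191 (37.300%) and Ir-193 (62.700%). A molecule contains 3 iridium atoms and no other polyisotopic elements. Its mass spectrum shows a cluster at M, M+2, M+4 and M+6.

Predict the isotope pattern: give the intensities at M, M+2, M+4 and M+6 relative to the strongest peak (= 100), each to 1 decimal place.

Expanding (0.37300 + 0.62700)^3:
P(M) = 0.37300^3 = 0.051895
P(M+2) = 3 × 0.37300^2 × 0.62700^1 = 0.261702
P(M+4) = 3 × 0.37300^1 × 0.62700^2 = 0.439911
P(M+6) = 0.62700^3 = 0.246492
The M+4 peak is largest (0.439911); scaling to 100 gives 11.8 : 59.5 : 100.0 : 56.0.

11.8 : 59.5 : 100.0 : 56.0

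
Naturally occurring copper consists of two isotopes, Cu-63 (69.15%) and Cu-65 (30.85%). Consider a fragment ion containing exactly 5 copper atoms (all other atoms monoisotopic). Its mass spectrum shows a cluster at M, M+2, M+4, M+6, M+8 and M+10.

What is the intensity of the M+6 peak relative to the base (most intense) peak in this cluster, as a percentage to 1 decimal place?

39.8%

Binomial terms of (0.6915 + 0.3085)^5: M 0.1581, M+2 0.3527, M+4 0.3147, M+6 0.1404, M+8 0.0313, M+10 0.0028 → M+2 is the base peak.
P(M+2) = C(5,1) × 0.6915^4 × 0.3085^1 = 5 × 0.2286487 × 0.3085 = 0.352691 (base)
P(M+6) = C(5,3) × 0.6915^2 × 0.3085^3 = 10 × 0.47817225 × 0.02936064 = 0.140394
Relative intensity = 0.140394 / 0.352691 × 100 = 39.8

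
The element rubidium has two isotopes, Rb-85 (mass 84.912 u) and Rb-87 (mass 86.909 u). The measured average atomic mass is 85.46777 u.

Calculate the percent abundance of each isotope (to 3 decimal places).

Rb-85: 72.170%, Rb-87: 27.830%

Let x be the fractional abundance of Rb-85; then Rb-87 has abundance 1 − x.
84.912·x + 86.909·(1 − x) = 85.46777
(84.912 − 86.909)·x = 85.46777 − 86.909
x = -1.44123 / -1.997 = 0.72170 → 72.170% Rb-85, 27.830% Rb-87.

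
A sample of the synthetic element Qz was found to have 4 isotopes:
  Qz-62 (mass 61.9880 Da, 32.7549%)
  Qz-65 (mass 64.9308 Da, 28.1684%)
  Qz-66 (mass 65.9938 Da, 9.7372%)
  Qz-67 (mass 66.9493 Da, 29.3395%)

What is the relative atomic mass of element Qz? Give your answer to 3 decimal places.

64.663 Da

The abundance-weighted mean is 0.327549 × 61.9880 + 0.281684 × 64.9308 + 0.097372 × 65.9938 + 0.293395 × 66.9493
= 20.30411 + 18.28997 + 6.42595 + 19.64259 = 64.66262 Da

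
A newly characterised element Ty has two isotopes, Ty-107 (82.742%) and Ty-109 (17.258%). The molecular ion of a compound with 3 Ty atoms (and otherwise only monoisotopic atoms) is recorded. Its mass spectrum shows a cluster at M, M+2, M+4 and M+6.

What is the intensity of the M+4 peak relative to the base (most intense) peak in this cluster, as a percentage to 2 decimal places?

Binomial terms of (0.82742 + 0.17258)^3: M 0.5665, M+2 0.3545, M+4 0.0739, M+6 0.0051 → M is the base peak.
P(M) = C(3,0) × 0.82742^3 × 0.17258^0 = 1 × 0.56647147 × 1.0000 = 0.566471 (base)
P(M+4) = C(3,2) × 0.82742^1 × 0.17258^2 = 3 × 0.82742 × 0.02978386 = 0.073931
Relative intensity = 0.073931 / 0.566471 × 100 = 13.05

13.05%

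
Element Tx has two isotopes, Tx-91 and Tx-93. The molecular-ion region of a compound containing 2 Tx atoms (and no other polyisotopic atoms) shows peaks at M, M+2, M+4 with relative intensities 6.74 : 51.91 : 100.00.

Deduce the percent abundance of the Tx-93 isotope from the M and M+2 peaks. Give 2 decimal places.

Let p = fractional abundance of Tx-91. I(M+2)/I(M) = [C(2,1)·p^1·(1−p)] / p^2 = 2·(1−p)/p = 51.91/6.74 = 7.7018
(1−p)/p = 7.7018/2 = 3.8509  ⇒  p = 1/(1 + 3.8509) = 0.2061
Tx-91: 20.61%, Tx-93: 79.39%.

79.39%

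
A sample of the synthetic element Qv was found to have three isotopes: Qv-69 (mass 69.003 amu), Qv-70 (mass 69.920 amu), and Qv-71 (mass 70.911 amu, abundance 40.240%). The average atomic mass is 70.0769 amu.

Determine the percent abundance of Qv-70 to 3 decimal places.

33.383%

The remaining 59.760% is split between Qv-69 (fraction x) and Qv-70 (fraction 0.59760 − x).
Substituting: 69.003x + 69.920(0.59760 − x) = 41.5423136
(69.003 − 69.920)x = -0.2418784  ⇒  x = 0.26377, y = 0.33383
Qv-69: 26.377%, Qv-70: 33.383%.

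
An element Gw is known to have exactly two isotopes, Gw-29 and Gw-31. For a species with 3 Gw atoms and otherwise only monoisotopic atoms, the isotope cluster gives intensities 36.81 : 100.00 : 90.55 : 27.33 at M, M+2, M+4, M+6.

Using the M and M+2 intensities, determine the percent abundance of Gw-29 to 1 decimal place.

52.5%

Write p for the Gw-29 fraction. I(M+2)/I(M) = [C(3,1)·p^2·(1−p)] / p^3 = 3·(1−p)/p = 100.00/36.81 = 2.7167
(1−p)/p = 2.7167/3 = 0.9056  ⇒  p = 1/(1 + 0.9056) = 0.5248
Gw-29: 52.5%, Gw-31: 47.5%.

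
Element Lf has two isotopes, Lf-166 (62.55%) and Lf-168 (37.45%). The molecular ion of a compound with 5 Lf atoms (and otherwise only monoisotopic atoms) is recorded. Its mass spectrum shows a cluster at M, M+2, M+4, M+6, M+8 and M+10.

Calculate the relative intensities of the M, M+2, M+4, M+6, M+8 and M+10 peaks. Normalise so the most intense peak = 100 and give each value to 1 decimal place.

27.9 : 83.5 : 100.0 : 59.9 : 17.9 : 2.1

The 5 Lf atoms are independent, so intensities follow the terms of (0.6255 + 0.3745)^5.
P(M) = 0.6255^5 = 0.095750
P(M+2) = 5 × 0.6255^4 × 0.3745^1 = 0.286636
P(M+4) = 10 × 0.6255^3 × 0.3745^2 = 0.343230
P(M+6) = 10 × 0.6255^2 × 0.3745^3 = 0.205499
P(M+8) = 5 × 0.6255^1 × 0.3745^4 = 0.061518
P(M+10) = 0.3745^5 = 0.007366
The M+4 peak is largest (0.343230); scaling to 100 gives 27.9 : 83.5 : 100.0 : 59.9 : 17.9 : 2.1.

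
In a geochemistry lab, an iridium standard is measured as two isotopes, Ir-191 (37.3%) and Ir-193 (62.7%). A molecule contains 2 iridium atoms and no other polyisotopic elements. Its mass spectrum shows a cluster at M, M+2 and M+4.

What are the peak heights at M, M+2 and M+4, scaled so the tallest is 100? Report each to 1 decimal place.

Each Ir atom is independently Ir-191 (p = 0.373) or Ir-193 (q = 0.627); the cluster is the binomial expansion (p + q)^2.
P(M) = 0.373^2 = 0.139129
P(M+2) = 2 × 0.373^1 × 0.627^1 = 0.467742
P(M+4) = 0.627^2 = 0.393129
The M+2 peak is largest (0.467742); scaling to 100 gives 29.7 : 100.0 : 84.0.

29.7 : 100.0 : 84.0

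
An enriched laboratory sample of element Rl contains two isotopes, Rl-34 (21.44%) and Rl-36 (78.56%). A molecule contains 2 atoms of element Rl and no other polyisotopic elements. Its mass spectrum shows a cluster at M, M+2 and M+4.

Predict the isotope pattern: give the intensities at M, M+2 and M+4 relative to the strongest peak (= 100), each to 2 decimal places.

Each Rl atom is independently Rl-34 (p = 0.2144) or Rl-36 (q = 0.7856); the cluster is the binomial expansion (p + q)^2.
P(M) = 0.2144^2 = 0.045967
P(M+2) = 2 × 0.2144^1 × 0.7856^1 = 0.336865
P(M+4) = 0.7856^2 = 0.617167
The M+4 peak is largest (0.617167); scaling to 100 gives 7.45 : 54.58 : 100.00.

7.45 : 54.58 : 100.00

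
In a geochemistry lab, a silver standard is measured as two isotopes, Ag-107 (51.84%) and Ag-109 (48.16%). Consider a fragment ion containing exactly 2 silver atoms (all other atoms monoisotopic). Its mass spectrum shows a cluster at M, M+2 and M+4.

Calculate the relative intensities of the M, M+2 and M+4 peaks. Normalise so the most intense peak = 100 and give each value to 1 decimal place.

Each Ag atom is independently Ag-107 (p = 0.5184) or Ag-109 (q = 0.4816); the cluster is the binomial expansion (p + q)^2.
P(M) = 0.5184^2 = 0.268739
P(M+2) = 2 × 0.5184^1 × 0.4816^1 = 0.499323
P(M+4) = 0.4816^2 = 0.231939
The M+2 peak is largest (0.499323); scaling to 100 gives 53.8 : 100.0 : 46.5.

53.8 : 100.0 : 46.5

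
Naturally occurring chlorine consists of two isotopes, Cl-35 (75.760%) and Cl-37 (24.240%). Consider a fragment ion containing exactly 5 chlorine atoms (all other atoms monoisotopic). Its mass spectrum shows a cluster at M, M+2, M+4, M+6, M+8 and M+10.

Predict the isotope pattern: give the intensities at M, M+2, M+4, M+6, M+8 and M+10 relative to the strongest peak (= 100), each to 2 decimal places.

Expanding (0.75760 + 0.24240)^5:
P(M) = 0.75760^5 = 0.249574
P(M+2) = 5 × 0.75760^4 × 0.24240^1 = 0.399266
P(M+4) = 10 × 0.75760^3 × 0.24240^2 = 0.255497
P(M+6) = 10 × 0.75760^2 × 0.24240^3 = 0.081748
P(M+8) = 5 × 0.75760^1 × 0.24240^4 = 0.013078
P(M+10) = 0.24240^5 = 0.000837
The M+2 peak is largest (0.399266); scaling to 100 gives 62.51 : 100.00 : 63.99 : 20.47 : 3.28 : 0.21.

62.51 : 100.00 : 63.99 : 20.47 : 3.28 : 0.21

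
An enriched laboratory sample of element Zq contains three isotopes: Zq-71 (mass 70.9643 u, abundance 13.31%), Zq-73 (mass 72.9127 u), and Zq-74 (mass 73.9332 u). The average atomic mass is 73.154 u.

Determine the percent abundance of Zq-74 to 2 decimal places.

The remaining 86.69% is split between Zq-73 (fraction x) and Zq-74 (fraction 0.8669 − x).
Substituting: 72.9127x + 73.9332(0.8669 − x) = 63.70865167
(72.9127 − 73.9332)x = -0.38403941  ⇒  x = 0.37632, y = 0.49058
Zq-73: 37.63%, Zq-74: 49.06%.

49.06%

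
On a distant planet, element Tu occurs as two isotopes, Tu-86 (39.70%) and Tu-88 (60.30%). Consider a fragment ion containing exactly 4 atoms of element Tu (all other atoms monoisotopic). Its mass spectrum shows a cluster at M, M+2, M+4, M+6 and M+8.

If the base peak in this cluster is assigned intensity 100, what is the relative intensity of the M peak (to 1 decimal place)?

Term probabilities: M 0.0248, M+2 0.1509, M+4 0.3438, M+6 0.3482, M+8 0.1322. Base peak = M+6.
P(M+6) = C(4,3) × 0.3970^1 × 0.6030^3 = 4 × 0.3970 × 0.21925623 = 0.348179 (base)
P(M) = C(4,0) × 0.3970^4 × 0.6030^0 = 1 × 0.0248406 × 1.0000 = 0.024841
Relative intensity = 0.024841 / 0.348179 × 100 = 7.1

7.1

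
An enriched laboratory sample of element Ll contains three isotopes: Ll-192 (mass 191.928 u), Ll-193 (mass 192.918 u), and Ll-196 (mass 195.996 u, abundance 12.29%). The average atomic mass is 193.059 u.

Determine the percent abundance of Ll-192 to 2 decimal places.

The remaining 87.71% is split between Ll-192 (fraction x) and Ll-193 (fraction 0.8771 − x).
Substituting: 191.928x + 192.918(0.8771 − x) = 168.9710916
(191.928 − 192.918)x = -0.2372862  ⇒  x = 0.23968, y = 0.63742
Ll-192: 23.97%, Ll-193: 63.74%.

23.97%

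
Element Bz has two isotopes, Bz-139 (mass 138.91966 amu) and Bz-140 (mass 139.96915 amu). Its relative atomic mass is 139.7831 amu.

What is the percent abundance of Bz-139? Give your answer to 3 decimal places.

With x = fraction of Bz-139 (so Bz-140 is 1 − x):
138.91966·x + 139.96915·(1 − x) = 139.7831
(138.91966 − 139.96915)·x = 139.7831 − 139.96915
x = -0.18605 / -1.04949 = 0.17728 → 17.728% Bz-139, 82.272% Bz-140.

17.728%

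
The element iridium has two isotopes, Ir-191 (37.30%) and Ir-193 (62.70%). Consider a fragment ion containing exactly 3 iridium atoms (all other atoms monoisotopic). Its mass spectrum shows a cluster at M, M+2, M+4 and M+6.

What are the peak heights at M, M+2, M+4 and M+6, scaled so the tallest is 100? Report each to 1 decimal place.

11.8 : 59.5 : 100.0 : 56.0

Each Ir atom is independently Ir-191 (p = 0.3730) or Ir-193 (q = 0.6270); the cluster is the binomial expansion (p + q)^3.
P(M) = 0.3730^3 = 0.051895
P(M+2) = 3 × 0.3730^2 × 0.6270^1 = 0.261702
P(M+4) = 3 × 0.3730^1 × 0.6270^2 = 0.439911
P(M+6) = 0.6270^3 = 0.246492
The M+4 peak is largest (0.439911); scaling to 100 gives 11.8 : 59.5 : 100.0 : 56.0.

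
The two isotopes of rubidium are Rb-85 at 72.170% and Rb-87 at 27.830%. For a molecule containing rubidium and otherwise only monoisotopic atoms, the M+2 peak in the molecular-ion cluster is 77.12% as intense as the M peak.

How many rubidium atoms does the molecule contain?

2

With n Rb atoms, P(M+2)/P(M) = C(n,1)·p^(n−1)q / p^n = n·q/p = n · 0.27830/0.72170.
n = 0.7712 × 0.72170/0.27830 = 2.00 ≈ 2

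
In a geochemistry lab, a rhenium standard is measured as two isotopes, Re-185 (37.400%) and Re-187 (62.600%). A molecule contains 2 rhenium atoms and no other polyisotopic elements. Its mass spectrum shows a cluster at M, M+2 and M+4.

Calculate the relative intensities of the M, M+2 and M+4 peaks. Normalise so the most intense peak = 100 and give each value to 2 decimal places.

29.87 : 100.00 : 83.69

The 2 Re atoms are independent, so intensities follow the terms of (0.37400 + 0.62600)^2.
P(M) = 0.37400^2 = 0.139876
P(M+2) = 2 × 0.37400^1 × 0.62600^1 = 0.468248
P(M+4) = 0.62600^2 = 0.391876
The M+2 peak is largest (0.468248); scaling to 100 gives 29.87 : 100.00 : 83.69.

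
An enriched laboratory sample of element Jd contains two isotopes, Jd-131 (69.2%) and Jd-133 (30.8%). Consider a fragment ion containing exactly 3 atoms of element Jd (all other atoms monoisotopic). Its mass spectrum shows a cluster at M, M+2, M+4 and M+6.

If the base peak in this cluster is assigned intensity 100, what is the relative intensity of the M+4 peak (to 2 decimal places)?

Binomial terms of (0.692 + 0.308)^3: M 0.3314, M+2 0.4425, M+4 0.1969, M+6 0.0292 → M+2 is the base peak.
P(M+2) = C(3,1) × 0.692^2 × 0.308^1 = 3 × 0.478864 × 0.3080 = 0.442470 (base)
P(M+4) = C(3,2) × 0.692^1 × 0.308^2 = 3 × 0.6920 × 0.094864 = 0.196938
Relative intensity = 0.196938 / 0.442470 × 100 = 44.51

44.51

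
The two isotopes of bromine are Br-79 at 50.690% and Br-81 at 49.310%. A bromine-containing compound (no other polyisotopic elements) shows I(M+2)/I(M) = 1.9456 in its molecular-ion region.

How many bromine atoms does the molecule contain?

2

The M+2/M ratio from n Br atoms is n · q/p = n · 0.49310/0.50690.
n = 1.9456 × 0.50690/0.49310 = 2.00 ≈ 2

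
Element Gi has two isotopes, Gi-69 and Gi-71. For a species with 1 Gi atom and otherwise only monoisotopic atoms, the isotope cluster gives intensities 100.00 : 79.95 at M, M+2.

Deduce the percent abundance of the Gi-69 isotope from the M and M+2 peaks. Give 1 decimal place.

55.6%

If p is the fraction of Gi that is Gi-69, then I(M+2)/I(M) = [C(1,1)·p^0·(1−p)] / p^1 = 1·(1−p)/p = 79.95/100.00 = 0.7995
(1−p)/p = 0.7995/1 = 0.7995  ⇒  p = 1/(1 + 0.7995) = 0.5557
Gi-69: 55.6%, Gi-71: 44.4%.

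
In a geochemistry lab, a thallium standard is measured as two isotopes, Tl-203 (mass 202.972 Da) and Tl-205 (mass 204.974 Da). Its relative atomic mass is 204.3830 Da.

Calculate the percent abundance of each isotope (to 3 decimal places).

Tl-203: 29.520%, Tl-205: 70.480%

With x = fraction of Tl-203 (so Tl-205 is 1 − x):
202.972·x + 204.974·(1 − x) = 204.3830
(202.972 − 204.974)·x = 204.3830 − 204.974
x = -0.5910 / -2.002 = 0.29520 → 29.520% Tl-203, 70.480% Tl-205.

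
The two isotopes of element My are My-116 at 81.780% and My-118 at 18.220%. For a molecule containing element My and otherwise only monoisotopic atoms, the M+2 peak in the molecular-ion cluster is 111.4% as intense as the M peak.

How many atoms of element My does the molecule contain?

The M+2/M ratio from n My atoms is n · q/p = n · 0.18220/0.81780.
n = 1.114 × 0.81780/0.18220 = 5.00 ≈ 5

5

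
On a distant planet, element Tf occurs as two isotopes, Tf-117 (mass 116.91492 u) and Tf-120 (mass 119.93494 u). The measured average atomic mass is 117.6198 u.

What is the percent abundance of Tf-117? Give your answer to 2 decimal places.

76.66%

Let x be the fractional abundance of Tf-117; then Tf-120 has abundance 1 − x.
116.91492·x + 119.93494·(1 − x) = 117.6198
(116.91492 − 119.93494)·x = 117.6198 − 119.93494
x = -2.31514 / -3.02002 = 0.76660 → 76.66% Tf-117, 23.34% Tf-120.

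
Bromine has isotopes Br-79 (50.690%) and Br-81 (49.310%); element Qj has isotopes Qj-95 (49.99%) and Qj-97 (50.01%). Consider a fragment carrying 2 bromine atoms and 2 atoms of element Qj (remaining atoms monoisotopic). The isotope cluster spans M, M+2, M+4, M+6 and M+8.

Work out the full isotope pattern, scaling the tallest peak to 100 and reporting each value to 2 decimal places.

Bromine pattern (n=2): 0.25694761 : 0.49990478 : 0.24314761
Element Qj pattern (n=2): 0.24990001 : 0.49999998 : 0.25010001
Convolve the two distributions (both contribute in 2-u steps):
  M: 0.25694761×0.24990001 = 0.064211
  M+2: 0.25694761×0.49999998 + 0.49990478×0.24990001 = 0.253400
  M+4: 0.25694761×0.25010001 + 0.49990478×0.49999998 + 0.24314761×0.24990001 = 0.374978
  M+6: 0.49990478×0.25010001 + 0.24314761×0.49999998 = 0.246600
  M+8: 0.24314761×0.25010001 = 0.060811
Scale to base peak (0.374978) = 100: 17.12 : 67.58 : 100.00 : 65.76 : 16.22

17.12 : 67.58 : 100.00 : 65.76 : 16.22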